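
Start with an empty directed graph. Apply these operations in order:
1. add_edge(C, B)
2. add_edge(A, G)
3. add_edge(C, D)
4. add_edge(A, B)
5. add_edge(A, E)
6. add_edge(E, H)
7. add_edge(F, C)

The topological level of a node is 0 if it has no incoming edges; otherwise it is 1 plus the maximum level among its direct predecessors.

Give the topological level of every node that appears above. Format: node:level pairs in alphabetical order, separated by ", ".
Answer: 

Op 1: add_edge(C, B). Edges now: 1
Op 2: add_edge(A, G). Edges now: 2
Op 3: add_edge(C, D). Edges now: 3
Op 4: add_edge(A, B). Edges now: 4
Op 5: add_edge(A, E). Edges now: 5
Op 6: add_edge(E, H). Edges now: 6
Op 7: add_edge(F, C). Edges now: 7
Compute levels (Kahn BFS):
  sources (in-degree 0): A, F
  process A: level=0
    A->B: in-degree(B)=1, level(B)>=1
    A->E: in-degree(E)=0, level(E)=1, enqueue
    A->G: in-degree(G)=0, level(G)=1, enqueue
  process F: level=0
    F->C: in-degree(C)=0, level(C)=1, enqueue
  process E: level=1
    E->H: in-degree(H)=0, level(H)=2, enqueue
  process G: level=1
  process C: level=1
    C->B: in-degree(B)=0, level(B)=2, enqueue
    C->D: in-degree(D)=0, level(D)=2, enqueue
  process H: level=2
  process B: level=2
  process D: level=2
All levels: A:0, B:2, C:1, D:2, E:1, F:0, G:1, H:2

Answer: A:0, B:2, C:1, D:2, E:1, F:0, G:1, H:2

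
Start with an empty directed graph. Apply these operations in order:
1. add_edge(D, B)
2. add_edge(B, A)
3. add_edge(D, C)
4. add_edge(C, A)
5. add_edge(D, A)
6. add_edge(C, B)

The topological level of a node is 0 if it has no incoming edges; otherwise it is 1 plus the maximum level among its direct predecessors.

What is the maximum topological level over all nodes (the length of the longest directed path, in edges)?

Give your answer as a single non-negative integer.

Op 1: add_edge(D, B). Edges now: 1
Op 2: add_edge(B, A). Edges now: 2
Op 3: add_edge(D, C). Edges now: 3
Op 4: add_edge(C, A). Edges now: 4
Op 5: add_edge(D, A). Edges now: 5
Op 6: add_edge(C, B). Edges now: 6
Compute levels (Kahn BFS):
  sources (in-degree 0): D
  process D: level=0
    D->A: in-degree(A)=2, level(A)>=1
    D->B: in-degree(B)=1, level(B)>=1
    D->C: in-degree(C)=0, level(C)=1, enqueue
  process C: level=1
    C->A: in-degree(A)=1, level(A)>=2
    C->B: in-degree(B)=0, level(B)=2, enqueue
  process B: level=2
    B->A: in-degree(A)=0, level(A)=3, enqueue
  process A: level=3
All levels: A:3, B:2, C:1, D:0
max level = 3

Answer: 3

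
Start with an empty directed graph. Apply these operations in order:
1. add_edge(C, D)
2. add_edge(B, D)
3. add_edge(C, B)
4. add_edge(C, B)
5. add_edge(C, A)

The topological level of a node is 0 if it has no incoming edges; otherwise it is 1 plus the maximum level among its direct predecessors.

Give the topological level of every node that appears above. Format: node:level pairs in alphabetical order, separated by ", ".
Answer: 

Op 1: add_edge(C, D). Edges now: 1
Op 2: add_edge(B, D). Edges now: 2
Op 3: add_edge(C, B). Edges now: 3
Op 4: add_edge(C, B) (duplicate, no change). Edges now: 3
Op 5: add_edge(C, A). Edges now: 4
Compute levels (Kahn BFS):
  sources (in-degree 0): C
  process C: level=0
    C->A: in-degree(A)=0, level(A)=1, enqueue
    C->B: in-degree(B)=0, level(B)=1, enqueue
    C->D: in-degree(D)=1, level(D)>=1
  process A: level=1
  process B: level=1
    B->D: in-degree(D)=0, level(D)=2, enqueue
  process D: level=2
All levels: A:1, B:1, C:0, D:2

Answer: A:1, B:1, C:0, D:2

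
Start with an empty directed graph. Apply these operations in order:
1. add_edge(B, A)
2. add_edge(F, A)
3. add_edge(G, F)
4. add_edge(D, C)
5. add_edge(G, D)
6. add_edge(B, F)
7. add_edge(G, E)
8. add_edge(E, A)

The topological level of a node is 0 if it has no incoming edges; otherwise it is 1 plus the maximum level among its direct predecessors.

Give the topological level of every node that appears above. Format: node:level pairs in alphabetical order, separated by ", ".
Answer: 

Op 1: add_edge(B, A). Edges now: 1
Op 2: add_edge(F, A). Edges now: 2
Op 3: add_edge(G, F). Edges now: 3
Op 4: add_edge(D, C). Edges now: 4
Op 5: add_edge(G, D). Edges now: 5
Op 6: add_edge(B, F). Edges now: 6
Op 7: add_edge(G, E). Edges now: 7
Op 8: add_edge(E, A). Edges now: 8
Compute levels (Kahn BFS):
  sources (in-degree 0): B, G
  process B: level=0
    B->A: in-degree(A)=2, level(A)>=1
    B->F: in-degree(F)=1, level(F)>=1
  process G: level=0
    G->D: in-degree(D)=0, level(D)=1, enqueue
    G->E: in-degree(E)=0, level(E)=1, enqueue
    G->F: in-degree(F)=0, level(F)=1, enqueue
  process D: level=1
    D->C: in-degree(C)=0, level(C)=2, enqueue
  process E: level=1
    E->A: in-degree(A)=1, level(A)>=2
  process F: level=1
    F->A: in-degree(A)=0, level(A)=2, enqueue
  process C: level=2
  process A: level=2
All levels: A:2, B:0, C:2, D:1, E:1, F:1, G:0

Answer: A:2, B:0, C:2, D:1, E:1, F:1, G:0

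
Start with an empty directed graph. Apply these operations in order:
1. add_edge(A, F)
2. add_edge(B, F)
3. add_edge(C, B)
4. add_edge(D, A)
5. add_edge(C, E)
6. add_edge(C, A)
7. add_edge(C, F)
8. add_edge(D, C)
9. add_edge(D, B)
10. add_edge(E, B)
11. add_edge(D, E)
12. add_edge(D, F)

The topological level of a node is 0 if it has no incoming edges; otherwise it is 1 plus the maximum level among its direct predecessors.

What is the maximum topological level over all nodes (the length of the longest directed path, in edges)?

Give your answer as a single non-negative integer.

Answer: 4

Derivation:
Op 1: add_edge(A, F). Edges now: 1
Op 2: add_edge(B, F). Edges now: 2
Op 3: add_edge(C, B). Edges now: 3
Op 4: add_edge(D, A). Edges now: 4
Op 5: add_edge(C, E). Edges now: 5
Op 6: add_edge(C, A). Edges now: 6
Op 7: add_edge(C, F). Edges now: 7
Op 8: add_edge(D, C). Edges now: 8
Op 9: add_edge(D, B). Edges now: 9
Op 10: add_edge(E, B). Edges now: 10
Op 11: add_edge(D, E). Edges now: 11
Op 12: add_edge(D, F). Edges now: 12
Compute levels (Kahn BFS):
  sources (in-degree 0): D
  process D: level=0
    D->A: in-degree(A)=1, level(A)>=1
    D->B: in-degree(B)=2, level(B)>=1
    D->C: in-degree(C)=0, level(C)=1, enqueue
    D->E: in-degree(E)=1, level(E)>=1
    D->F: in-degree(F)=3, level(F)>=1
  process C: level=1
    C->A: in-degree(A)=0, level(A)=2, enqueue
    C->B: in-degree(B)=1, level(B)>=2
    C->E: in-degree(E)=0, level(E)=2, enqueue
    C->F: in-degree(F)=2, level(F)>=2
  process A: level=2
    A->F: in-degree(F)=1, level(F)>=3
  process E: level=2
    E->B: in-degree(B)=0, level(B)=3, enqueue
  process B: level=3
    B->F: in-degree(F)=0, level(F)=4, enqueue
  process F: level=4
All levels: A:2, B:3, C:1, D:0, E:2, F:4
max level = 4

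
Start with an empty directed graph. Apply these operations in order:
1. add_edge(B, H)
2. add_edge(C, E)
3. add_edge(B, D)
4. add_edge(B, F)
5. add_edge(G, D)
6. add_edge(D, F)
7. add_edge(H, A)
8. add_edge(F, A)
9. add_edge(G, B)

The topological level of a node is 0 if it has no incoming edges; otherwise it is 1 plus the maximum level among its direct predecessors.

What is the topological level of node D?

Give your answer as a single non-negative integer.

Op 1: add_edge(B, H). Edges now: 1
Op 2: add_edge(C, E). Edges now: 2
Op 3: add_edge(B, D). Edges now: 3
Op 4: add_edge(B, F). Edges now: 4
Op 5: add_edge(G, D). Edges now: 5
Op 6: add_edge(D, F). Edges now: 6
Op 7: add_edge(H, A). Edges now: 7
Op 8: add_edge(F, A). Edges now: 8
Op 9: add_edge(G, B). Edges now: 9
Compute levels (Kahn BFS):
  sources (in-degree 0): C, G
  process C: level=0
    C->E: in-degree(E)=0, level(E)=1, enqueue
  process G: level=0
    G->B: in-degree(B)=0, level(B)=1, enqueue
    G->D: in-degree(D)=1, level(D)>=1
  process E: level=1
  process B: level=1
    B->D: in-degree(D)=0, level(D)=2, enqueue
    B->F: in-degree(F)=1, level(F)>=2
    B->H: in-degree(H)=0, level(H)=2, enqueue
  process D: level=2
    D->F: in-degree(F)=0, level(F)=3, enqueue
  process H: level=2
    H->A: in-degree(A)=1, level(A)>=3
  process F: level=3
    F->A: in-degree(A)=0, level(A)=4, enqueue
  process A: level=4
All levels: A:4, B:1, C:0, D:2, E:1, F:3, G:0, H:2
level(D) = 2

Answer: 2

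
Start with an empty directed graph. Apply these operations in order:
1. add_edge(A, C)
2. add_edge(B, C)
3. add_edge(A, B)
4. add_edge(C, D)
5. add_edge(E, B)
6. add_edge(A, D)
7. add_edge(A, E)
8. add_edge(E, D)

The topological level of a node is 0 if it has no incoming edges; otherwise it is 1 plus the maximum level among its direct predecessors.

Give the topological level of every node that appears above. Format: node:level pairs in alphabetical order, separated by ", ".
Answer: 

Answer: A:0, B:2, C:3, D:4, E:1

Derivation:
Op 1: add_edge(A, C). Edges now: 1
Op 2: add_edge(B, C). Edges now: 2
Op 3: add_edge(A, B). Edges now: 3
Op 4: add_edge(C, D). Edges now: 4
Op 5: add_edge(E, B). Edges now: 5
Op 6: add_edge(A, D). Edges now: 6
Op 7: add_edge(A, E). Edges now: 7
Op 8: add_edge(E, D). Edges now: 8
Compute levels (Kahn BFS):
  sources (in-degree 0): A
  process A: level=0
    A->B: in-degree(B)=1, level(B)>=1
    A->C: in-degree(C)=1, level(C)>=1
    A->D: in-degree(D)=2, level(D)>=1
    A->E: in-degree(E)=0, level(E)=1, enqueue
  process E: level=1
    E->B: in-degree(B)=0, level(B)=2, enqueue
    E->D: in-degree(D)=1, level(D)>=2
  process B: level=2
    B->C: in-degree(C)=0, level(C)=3, enqueue
  process C: level=3
    C->D: in-degree(D)=0, level(D)=4, enqueue
  process D: level=4
All levels: A:0, B:2, C:3, D:4, E:1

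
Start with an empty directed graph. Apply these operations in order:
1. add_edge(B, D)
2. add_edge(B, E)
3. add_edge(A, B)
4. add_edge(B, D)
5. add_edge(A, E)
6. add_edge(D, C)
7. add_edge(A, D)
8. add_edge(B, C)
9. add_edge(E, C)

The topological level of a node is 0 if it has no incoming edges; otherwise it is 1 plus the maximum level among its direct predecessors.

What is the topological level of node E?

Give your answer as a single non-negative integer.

Op 1: add_edge(B, D). Edges now: 1
Op 2: add_edge(B, E). Edges now: 2
Op 3: add_edge(A, B). Edges now: 3
Op 4: add_edge(B, D) (duplicate, no change). Edges now: 3
Op 5: add_edge(A, E). Edges now: 4
Op 6: add_edge(D, C). Edges now: 5
Op 7: add_edge(A, D). Edges now: 6
Op 8: add_edge(B, C). Edges now: 7
Op 9: add_edge(E, C). Edges now: 8
Compute levels (Kahn BFS):
  sources (in-degree 0): A
  process A: level=0
    A->B: in-degree(B)=0, level(B)=1, enqueue
    A->D: in-degree(D)=1, level(D)>=1
    A->E: in-degree(E)=1, level(E)>=1
  process B: level=1
    B->C: in-degree(C)=2, level(C)>=2
    B->D: in-degree(D)=0, level(D)=2, enqueue
    B->E: in-degree(E)=0, level(E)=2, enqueue
  process D: level=2
    D->C: in-degree(C)=1, level(C)>=3
  process E: level=2
    E->C: in-degree(C)=0, level(C)=3, enqueue
  process C: level=3
All levels: A:0, B:1, C:3, D:2, E:2
level(E) = 2

Answer: 2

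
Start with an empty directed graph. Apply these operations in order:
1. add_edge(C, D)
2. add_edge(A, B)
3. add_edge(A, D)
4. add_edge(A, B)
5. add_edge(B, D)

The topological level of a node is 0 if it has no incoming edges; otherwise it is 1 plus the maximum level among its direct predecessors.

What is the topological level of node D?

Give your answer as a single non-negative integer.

Answer: 2

Derivation:
Op 1: add_edge(C, D). Edges now: 1
Op 2: add_edge(A, B). Edges now: 2
Op 3: add_edge(A, D). Edges now: 3
Op 4: add_edge(A, B) (duplicate, no change). Edges now: 3
Op 5: add_edge(B, D). Edges now: 4
Compute levels (Kahn BFS):
  sources (in-degree 0): A, C
  process A: level=0
    A->B: in-degree(B)=0, level(B)=1, enqueue
    A->D: in-degree(D)=2, level(D)>=1
  process C: level=0
    C->D: in-degree(D)=1, level(D)>=1
  process B: level=1
    B->D: in-degree(D)=0, level(D)=2, enqueue
  process D: level=2
All levels: A:0, B:1, C:0, D:2
level(D) = 2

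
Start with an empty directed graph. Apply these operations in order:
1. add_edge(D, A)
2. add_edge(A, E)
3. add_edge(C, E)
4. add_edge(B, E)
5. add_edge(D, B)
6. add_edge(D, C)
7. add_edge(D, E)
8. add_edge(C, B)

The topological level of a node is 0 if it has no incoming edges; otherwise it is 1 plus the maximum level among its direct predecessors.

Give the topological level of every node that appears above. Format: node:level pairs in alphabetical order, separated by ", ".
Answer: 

Op 1: add_edge(D, A). Edges now: 1
Op 2: add_edge(A, E). Edges now: 2
Op 3: add_edge(C, E). Edges now: 3
Op 4: add_edge(B, E). Edges now: 4
Op 5: add_edge(D, B). Edges now: 5
Op 6: add_edge(D, C). Edges now: 6
Op 7: add_edge(D, E). Edges now: 7
Op 8: add_edge(C, B). Edges now: 8
Compute levels (Kahn BFS):
  sources (in-degree 0): D
  process D: level=0
    D->A: in-degree(A)=0, level(A)=1, enqueue
    D->B: in-degree(B)=1, level(B)>=1
    D->C: in-degree(C)=0, level(C)=1, enqueue
    D->E: in-degree(E)=3, level(E)>=1
  process A: level=1
    A->E: in-degree(E)=2, level(E)>=2
  process C: level=1
    C->B: in-degree(B)=0, level(B)=2, enqueue
    C->E: in-degree(E)=1, level(E)>=2
  process B: level=2
    B->E: in-degree(E)=0, level(E)=3, enqueue
  process E: level=3
All levels: A:1, B:2, C:1, D:0, E:3

Answer: A:1, B:2, C:1, D:0, E:3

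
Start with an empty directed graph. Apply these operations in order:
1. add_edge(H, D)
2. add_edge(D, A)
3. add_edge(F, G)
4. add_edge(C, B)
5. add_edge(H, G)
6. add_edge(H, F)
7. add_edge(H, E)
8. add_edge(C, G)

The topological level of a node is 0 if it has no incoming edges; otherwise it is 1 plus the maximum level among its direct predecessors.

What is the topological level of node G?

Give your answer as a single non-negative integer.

Op 1: add_edge(H, D). Edges now: 1
Op 2: add_edge(D, A). Edges now: 2
Op 3: add_edge(F, G). Edges now: 3
Op 4: add_edge(C, B). Edges now: 4
Op 5: add_edge(H, G). Edges now: 5
Op 6: add_edge(H, F). Edges now: 6
Op 7: add_edge(H, E). Edges now: 7
Op 8: add_edge(C, G). Edges now: 8
Compute levels (Kahn BFS):
  sources (in-degree 0): C, H
  process C: level=0
    C->B: in-degree(B)=0, level(B)=1, enqueue
    C->G: in-degree(G)=2, level(G)>=1
  process H: level=0
    H->D: in-degree(D)=0, level(D)=1, enqueue
    H->E: in-degree(E)=0, level(E)=1, enqueue
    H->F: in-degree(F)=0, level(F)=1, enqueue
    H->G: in-degree(G)=1, level(G)>=1
  process B: level=1
  process D: level=1
    D->A: in-degree(A)=0, level(A)=2, enqueue
  process E: level=1
  process F: level=1
    F->G: in-degree(G)=0, level(G)=2, enqueue
  process A: level=2
  process G: level=2
All levels: A:2, B:1, C:0, D:1, E:1, F:1, G:2, H:0
level(G) = 2

Answer: 2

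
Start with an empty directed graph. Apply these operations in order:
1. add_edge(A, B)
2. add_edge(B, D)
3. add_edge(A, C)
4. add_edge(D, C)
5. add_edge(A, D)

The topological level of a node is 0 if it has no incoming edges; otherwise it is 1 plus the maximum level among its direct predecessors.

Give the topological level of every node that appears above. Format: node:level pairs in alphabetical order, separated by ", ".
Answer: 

Op 1: add_edge(A, B). Edges now: 1
Op 2: add_edge(B, D). Edges now: 2
Op 3: add_edge(A, C). Edges now: 3
Op 4: add_edge(D, C). Edges now: 4
Op 5: add_edge(A, D). Edges now: 5
Compute levels (Kahn BFS):
  sources (in-degree 0): A
  process A: level=0
    A->B: in-degree(B)=0, level(B)=1, enqueue
    A->C: in-degree(C)=1, level(C)>=1
    A->D: in-degree(D)=1, level(D)>=1
  process B: level=1
    B->D: in-degree(D)=0, level(D)=2, enqueue
  process D: level=2
    D->C: in-degree(C)=0, level(C)=3, enqueue
  process C: level=3
All levels: A:0, B:1, C:3, D:2

Answer: A:0, B:1, C:3, D:2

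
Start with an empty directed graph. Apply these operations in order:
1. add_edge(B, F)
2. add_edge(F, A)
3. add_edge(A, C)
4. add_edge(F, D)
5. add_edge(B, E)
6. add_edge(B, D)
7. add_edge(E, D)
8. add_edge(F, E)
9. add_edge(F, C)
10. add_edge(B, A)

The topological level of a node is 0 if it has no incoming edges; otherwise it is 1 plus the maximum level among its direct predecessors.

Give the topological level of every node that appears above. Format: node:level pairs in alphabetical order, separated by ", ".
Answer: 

Op 1: add_edge(B, F). Edges now: 1
Op 2: add_edge(F, A). Edges now: 2
Op 3: add_edge(A, C). Edges now: 3
Op 4: add_edge(F, D). Edges now: 4
Op 5: add_edge(B, E). Edges now: 5
Op 6: add_edge(B, D). Edges now: 6
Op 7: add_edge(E, D). Edges now: 7
Op 8: add_edge(F, E). Edges now: 8
Op 9: add_edge(F, C). Edges now: 9
Op 10: add_edge(B, A). Edges now: 10
Compute levels (Kahn BFS):
  sources (in-degree 0): B
  process B: level=0
    B->A: in-degree(A)=1, level(A)>=1
    B->D: in-degree(D)=2, level(D)>=1
    B->E: in-degree(E)=1, level(E)>=1
    B->F: in-degree(F)=0, level(F)=1, enqueue
  process F: level=1
    F->A: in-degree(A)=0, level(A)=2, enqueue
    F->C: in-degree(C)=1, level(C)>=2
    F->D: in-degree(D)=1, level(D)>=2
    F->E: in-degree(E)=0, level(E)=2, enqueue
  process A: level=2
    A->C: in-degree(C)=0, level(C)=3, enqueue
  process E: level=2
    E->D: in-degree(D)=0, level(D)=3, enqueue
  process C: level=3
  process D: level=3
All levels: A:2, B:0, C:3, D:3, E:2, F:1

Answer: A:2, B:0, C:3, D:3, E:2, F:1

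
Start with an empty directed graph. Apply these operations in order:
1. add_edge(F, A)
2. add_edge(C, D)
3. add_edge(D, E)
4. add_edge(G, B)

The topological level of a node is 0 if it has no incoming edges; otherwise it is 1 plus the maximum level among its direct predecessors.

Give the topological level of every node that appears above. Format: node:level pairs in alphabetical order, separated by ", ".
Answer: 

Op 1: add_edge(F, A). Edges now: 1
Op 2: add_edge(C, D). Edges now: 2
Op 3: add_edge(D, E). Edges now: 3
Op 4: add_edge(G, B). Edges now: 4
Compute levels (Kahn BFS):
  sources (in-degree 0): C, F, G
  process C: level=0
    C->D: in-degree(D)=0, level(D)=1, enqueue
  process F: level=0
    F->A: in-degree(A)=0, level(A)=1, enqueue
  process G: level=0
    G->B: in-degree(B)=0, level(B)=1, enqueue
  process D: level=1
    D->E: in-degree(E)=0, level(E)=2, enqueue
  process A: level=1
  process B: level=1
  process E: level=2
All levels: A:1, B:1, C:0, D:1, E:2, F:0, G:0

Answer: A:1, B:1, C:0, D:1, E:2, F:0, G:0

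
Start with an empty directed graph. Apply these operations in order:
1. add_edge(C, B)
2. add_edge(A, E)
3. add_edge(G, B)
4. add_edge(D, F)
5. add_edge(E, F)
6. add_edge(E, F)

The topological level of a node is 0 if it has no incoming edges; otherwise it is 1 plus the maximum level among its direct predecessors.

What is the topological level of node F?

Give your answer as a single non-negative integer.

Op 1: add_edge(C, B). Edges now: 1
Op 2: add_edge(A, E). Edges now: 2
Op 3: add_edge(G, B). Edges now: 3
Op 4: add_edge(D, F). Edges now: 4
Op 5: add_edge(E, F). Edges now: 5
Op 6: add_edge(E, F) (duplicate, no change). Edges now: 5
Compute levels (Kahn BFS):
  sources (in-degree 0): A, C, D, G
  process A: level=0
    A->E: in-degree(E)=0, level(E)=1, enqueue
  process C: level=0
    C->B: in-degree(B)=1, level(B)>=1
  process D: level=0
    D->F: in-degree(F)=1, level(F)>=1
  process G: level=0
    G->B: in-degree(B)=0, level(B)=1, enqueue
  process E: level=1
    E->F: in-degree(F)=0, level(F)=2, enqueue
  process B: level=1
  process F: level=2
All levels: A:0, B:1, C:0, D:0, E:1, F:2, G:0
level(F) = 2

Answer: 2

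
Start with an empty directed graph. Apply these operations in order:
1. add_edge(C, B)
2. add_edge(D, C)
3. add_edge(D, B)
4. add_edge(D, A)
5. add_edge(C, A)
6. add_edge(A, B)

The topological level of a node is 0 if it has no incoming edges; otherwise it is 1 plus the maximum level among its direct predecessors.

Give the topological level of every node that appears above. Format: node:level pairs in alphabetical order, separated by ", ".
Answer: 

Answer: A:2, B:3, C:1, D:0

Derivation:
Op 1: add_edge(C, B). Edges now: 1
Op 2: add_edge(D, C). Edges now: 2
Op 3: add_edge(D, B). Edges now: 3
Op 4: add_edge(D, A). Edges now: 4
Op 5: add_edge(C, A). Edges now: 5
Op 6: add_edge(A, B). Edges now: 6
Compute levels (Kahn BFS):
  sources (in-degree 0): D
  process D: level=0
    D->A: in-degree(A)=1, level(A)>=1
    D->B: in-degree(B)=2, level(B)>=1
    D->C: in-degree(C)=0, level(C)=1, enqueue
  process C: level=1
    C->A: in-degree(A)=0, level(A)=2, enqueue
    C->B: in-degree(B)=1, level(B)>=2
  process A: level=2
    A->B: in-degree(B)=0, level(B)=3, enqueue
  process B: level=3
All levels: A:2, B:3, C:1, D:0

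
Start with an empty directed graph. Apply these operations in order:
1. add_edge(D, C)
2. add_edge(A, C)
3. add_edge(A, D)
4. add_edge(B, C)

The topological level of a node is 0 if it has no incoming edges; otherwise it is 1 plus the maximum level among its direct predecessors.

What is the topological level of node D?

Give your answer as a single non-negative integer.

Answer: 1

Derivation:
Op 1: add_edge(D, C). Edges now: 1
Op 2: add_edge(A, C). Edges now: 2
Op 3: add_edge(A, D). Edges now: 3
Op 4: add_edge(B, C). Edges now: 4
Compute levels (Kahn BFS):
  sources (in-degree 0): A, B
  process A: level=0
    A->C: in-degree(C)=2, level(C)>=1
    A->D: in-degree(D)=0, level(D)=1, enqueue
  process B: level=0
    B->C: in-degree(C)=1, level(C)>=1
  process D: level=1
    D->C: in-degree(C)=0, level(C)=2, enqueue
  process C: level=2
All levels: A:0, B:0, C:2, D:1
level(D) = 1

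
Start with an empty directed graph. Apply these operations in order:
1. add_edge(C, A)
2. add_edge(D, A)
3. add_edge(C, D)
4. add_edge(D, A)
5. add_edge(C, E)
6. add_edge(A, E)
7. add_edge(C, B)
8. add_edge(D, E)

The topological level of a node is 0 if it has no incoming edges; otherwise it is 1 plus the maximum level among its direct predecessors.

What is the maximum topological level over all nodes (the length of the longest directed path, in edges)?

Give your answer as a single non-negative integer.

Op 1: add_edge(C, A). Edges now: 1
Op 2: add_edge(D, A). Edges now: 2
Op 3: add_edge(C, D). Edges now: 3
Op 4: add_edge(D, A) (duplicate, no change). Edges now: 3
Op 5: add_edge(C, E). Edges now: 4
Op 6: add_edge(A, E). Edges now: 5
Op 7: add_edge(C, B). Edges now: 6
Op 8: add_edge(D, E). Edges now: 7
Compute levels (Kahn BFS):
  sources (in-degree 0): C
  process C: level=0
    C->A: in-degree(A)=1, level(A)>=1
    C->B: in-degree(B)=0, level(B)=1, enqueue
    C->D: in-degree(D)=0, level(D)=1, enqueue
    C->E: in-degree(E)=2, level(E)>=1
  process B: level=1
  process D: level=1
    D->A: in-degree(A)=0, level(A)=2, enqueue
    D->E: in-degree(E)=1, level(E)>=2
  process A: level=2
    A->E: in-degree(E)=0, level(E)=3, enqueue
  process E: level=3
All levels: A:2, B:1, C:0, D:1, E:3
max level = 3

Answer: 3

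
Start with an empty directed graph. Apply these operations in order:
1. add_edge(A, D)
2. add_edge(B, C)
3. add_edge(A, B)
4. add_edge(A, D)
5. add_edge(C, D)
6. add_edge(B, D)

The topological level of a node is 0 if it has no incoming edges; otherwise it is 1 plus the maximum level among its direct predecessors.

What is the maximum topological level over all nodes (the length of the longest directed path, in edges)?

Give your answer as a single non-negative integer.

Op 1: add_edge(A, D). Edges now: 1
Op 2: add_edge(B, C). Edges now: 2
Op 3: add_edge(A, B). Edges now: 3
Op 4: add_edge(A, D) (duplicate, no change). Edges now: 3
Op 5: add_edge(C, D). Edges now: 4
Op 6: add_edge(B, D). Edges now: 5
Compute levels (Kahn BFS):
  sources (in-degree 0): A
  process A: level=0
    A->B: in-degree(B)=0, level(B)=1, enqueue
    A->D: in-degree(D)=2, level(D)>=1
  process B: level=1
    B->C: in-degree(C)=0, level(C)=2, enqueue
    B->D: in-degree(D)=1, level(D)>=2
  process C: level=2
    C->D: in-degree(D)=0, level(D)=3, enqueue
  process D: level=3
All levels: A:0, B:1, C:2, D:3
max level = 3

Answer: 3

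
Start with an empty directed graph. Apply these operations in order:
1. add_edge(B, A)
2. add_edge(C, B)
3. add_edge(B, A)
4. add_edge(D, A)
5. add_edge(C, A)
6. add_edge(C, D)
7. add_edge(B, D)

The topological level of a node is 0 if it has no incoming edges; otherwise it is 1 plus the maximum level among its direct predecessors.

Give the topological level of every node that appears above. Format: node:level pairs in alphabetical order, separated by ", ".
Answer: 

Op 1: add_edge(B, A). Edges now: 1
Op 2: add_edge(C, B). Edges now: 2
Op 3: add_edge(B, A) (duplicate, no change). Edges now: 2
Op 4: add_edge(D, A). Edges now: 3
Op 5: add_edge(C, A). Edges now: 4
Op 6: add_edge(C, D). Edges now: 5
Op 7: add_edge(B, D). Edges now: 6
Compute levels (Kahn BFS):
  sources (in-degree 0): C
  process C: level=0
    C->A: in-degree(A)=2, level(A)>=1
    C->B: in-degree(B)=0, level(B)=1, enqueue
    C->D: in-degree(D)=1, level(D)>=1
  process B: level=1
    B->A: in-degree(A)=1, level(A)>=2
    B->D: in-degree(D)=0, level(D)=2, enqueue
  process D: level=2
    D->A: in-degree(A)=0, level(A)=3, enqueue
  process A: level=3
All levels: A:3, B:1, C:0, D:2

Answer: A:3, B:1, C:0, D:2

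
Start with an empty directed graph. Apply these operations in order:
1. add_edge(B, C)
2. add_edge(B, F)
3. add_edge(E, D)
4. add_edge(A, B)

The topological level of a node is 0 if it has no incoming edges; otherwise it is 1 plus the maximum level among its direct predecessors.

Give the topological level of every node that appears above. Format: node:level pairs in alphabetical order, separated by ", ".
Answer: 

Op 1: add_edge(B, C). Edges now: 1
Op 2: add_edge(B, F). Edges now: 2
Op 3: add_edge(E, D). Edges now: 3
Op 4: add_edge(A, B). Edges now: 4
Compute levels (Kahn BFS):
  sources (in-degree 0): A, E
  process A: level=0
    A->B: in-degree(B)=0, level(B)=1, enqueue
  process E: level=0
    E->D: in-degree(D)=0, level(D)=1, enqueue
  process B: level=1
    B->C: in-degree(C)=0, level(C)=2, enqueue
    B->F: in-degree(F)=0, level(F)=2, enqueue
  process D: level=1
  process C: level=2
  process F: level=2
All levels: A:0, B:1, C:2, D:1, E:0, F:2

Answer: A:0, B:1, C:2, D:1, E:0, F:2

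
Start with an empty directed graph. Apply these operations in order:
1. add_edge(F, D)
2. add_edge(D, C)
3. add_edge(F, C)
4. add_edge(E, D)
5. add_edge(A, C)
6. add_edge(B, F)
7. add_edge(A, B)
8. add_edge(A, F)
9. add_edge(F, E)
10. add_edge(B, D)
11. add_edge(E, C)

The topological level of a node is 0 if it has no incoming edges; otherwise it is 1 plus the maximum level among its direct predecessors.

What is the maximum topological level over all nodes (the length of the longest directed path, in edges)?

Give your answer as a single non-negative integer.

Answer: 5

Derivation:
Op 1: add_edge(F, D). Edges now: 1
Op 2: add_edge(D, C). Edges now: 2
Op 3: add_edge(F, C). Edges now: 3
Op 4: add_edge(E, D). Edges now: 4
Op 5: add_edge(A, C). Edges now: 5
Op 6: add_edge(B, F). Edges now: 6
Op 7: add_edge(A, B). Edges now: 7
Op 8: add_edge(A, F). Edges now: 8
Op 9: add_edge(F, E). Edges now: 9
Op 10: add_edge(B, D). Edges now: 10
Op 11: add_edge(E, C). Edges now: 11
Compute levels (Kahn BFS):
  sources (in-degree 0): A
  process A: level=0
    A->B: in-degree(B)=0, level(B)=1, enqueue
    A->C: in-degree(C)=3, level(C)>=1
    A->F: in-degree(F)=1, level(F)>=1
  process B: level=1
    B->D: in-degree(D)=2, level(D)>=2
    B->F: in-degree(F)=0, level(F)=2, enqueue
  process F: level=2
    F->C: in-degree(C)=2, level(C)>=3
    F->D: in-degree(D)=1, level(D)>=3
    F->E: in-degree(E)=0, level(E)=3, enqueue
  process E: level=3
    E->C: in-degree(C)=1, level(C)>=4
    E->D: in-degree(D)=0, level(D)=4, enqueue
  process D: level=4
    D->C: in-degree(C)=0, level(C)=5, enqueue
  process C: level=5
All levels: A:0, B:1, C:5, D:4, E:3, F:2
max level = 5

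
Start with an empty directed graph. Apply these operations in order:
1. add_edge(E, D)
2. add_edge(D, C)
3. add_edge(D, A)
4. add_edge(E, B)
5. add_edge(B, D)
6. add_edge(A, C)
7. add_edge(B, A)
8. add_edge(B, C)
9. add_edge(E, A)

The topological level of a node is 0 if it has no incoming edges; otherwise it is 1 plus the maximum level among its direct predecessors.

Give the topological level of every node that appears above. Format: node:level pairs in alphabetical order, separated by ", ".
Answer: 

Op 1: add_edge(E, D). Edges now: 1
Op 2: add_edge(D, C). Edges now: 2
Op 3: add_edge(D, A). Edges now: 3
Op 4: add_edge(E, B). Edges now: 4
Op 5: add_edge(B, D). Edges now: 5
Op 6: add_edge(A, C). Edges now: 6
Op 7: add_edge(B, A). Edges now: 7
Op 8: add_edge(B, C). Edges now: 8
Op 9: add_edge(E, A). Edges now: 9
Compute levels (Kahn BFS):
  sources (in-degree 0): E
  process E: level=0
    E->A: in-degree(A)=2, level(A)>=1
    E->B: in-degree(B)=0, level(B)=1, enqueue
    E->D: in-degree(D)=1, level(D)>=1
  process B: level=1
    B->A: in-degree(A)=1, level(A)>=2
    B->C: in-degree(C)=2, level(C)>=2
    B->D: in-degree(D)=0, level(D)=2, enqueue
  process D: level=2
    D->A: in-degree(A)=0, level(A)=3, enqueue
    D->C: in-degree(C)=1, level(C)>=3
  process A: level=3
    A->C: in-degree(C)=0, level(C)=4, enqueue
  process C: level=4
All levels: A:3, B:1, C:4, D:2, E:0

Answer: A:3, B:1, C:4, D:2, E:0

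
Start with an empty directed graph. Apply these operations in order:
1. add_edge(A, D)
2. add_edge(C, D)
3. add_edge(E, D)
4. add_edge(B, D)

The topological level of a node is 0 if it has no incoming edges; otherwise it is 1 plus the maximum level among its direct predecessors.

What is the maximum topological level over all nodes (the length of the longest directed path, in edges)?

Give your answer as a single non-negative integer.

Answer: 1

Derivation:
Op 1: add_edge(A, D). Edges now: 1
Op 2: add_edge(C, D). Edges now: 2
Op 3: add_edge(E, D). Edges now: 3
Op 4: add_edge(B, D). Edges now: 4
Compute levels (Kahn BFS):
  sources (in-degree 0): A, B, C, E
  process A: level=0
    A->D: in-degree(D)=3, level(D)>=1
  process B: level=0
    B->D: in-degree(D)=2, level(D)>=1
  process C: level=0
    C->D: in-degree(D)=1, level(D)>=1
  process E: level=0
    E->D: in-degree(D)=0, level(D)=1, enqueue
  process D: level=1
All levels: A:0, B:0, C:0, D:1, E:0
max level = 1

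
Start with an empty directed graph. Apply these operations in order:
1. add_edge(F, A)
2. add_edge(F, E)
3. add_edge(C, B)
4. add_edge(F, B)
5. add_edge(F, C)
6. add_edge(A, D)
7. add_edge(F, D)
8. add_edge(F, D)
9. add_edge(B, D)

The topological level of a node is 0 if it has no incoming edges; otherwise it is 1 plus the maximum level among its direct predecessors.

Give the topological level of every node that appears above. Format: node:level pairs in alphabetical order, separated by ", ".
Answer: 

Answer: A:1, B:2, C:1, D:3, E:1, F:0

Derivation:
Op 1: add_edge(F, A). Edges now: 1
Op 2: add_edge(F, E). Edges now: 2
Op 3: add_edge(C, B). Edges now: 3
Op 4: add_edge(F, B). Edges now: 4
Op 5: add_edge(F, C). Edges now: 5
Op 6: add_edge(A, D). Edges now: 6
Op 7: add_edge(F, D). Edges now: 7
Op 8: add_edge(F, D) (duplicate, no change). Edges now: 7
Op 9: add_edge(B, D). Edges now: 8
Compute levels (Kahn BFS):
  sources (in-degree 0): F
  process F: level=0
    F->A: in-degree(A)=0, level(A)=1, enqueue
    F->B: in-degree(B)=1, level(B)>=1
    F->C: in-degree(C)=0, level(C)=1, enqueue
    F->D: in-degree(D)=2, level(D)>=1
    F->E: in-degree(E)=0, level(E)=1, enqueue
  process A: level=1
    A->D: in-degree(D)=1, level(D)>=2
  process C: level=1
    C->B: in-degree(B)=0, level(B)=2, enqueue
  process E: level=1
  process B: level=2
    B->D: in-degree(D)=0, level(D)=3, enqueue
  process D: level=3
All levels: A:1, B:2, C:1, D:3, E:1, F:0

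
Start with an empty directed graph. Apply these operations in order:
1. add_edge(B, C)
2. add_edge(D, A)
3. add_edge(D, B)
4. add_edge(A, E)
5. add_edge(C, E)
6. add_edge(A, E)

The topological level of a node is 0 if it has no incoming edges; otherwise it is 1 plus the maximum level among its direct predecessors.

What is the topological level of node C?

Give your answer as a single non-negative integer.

Op 1: add_edge(B, C). Edges now: 1
Op 2: add_edge(D, A). Edges now: 2
Op 3: add_edge(D, B). Edges now: 3
Op 4: add_edge(A, E). Edges now: 4
Op 5: add_edge(C, E). Edges now: 5
Op 6: add_edge(A, E) (duplicate, no change). Edges now: 5
Compute levels (Kahn BFS):
  sources (in-degree 0): D
  process D: level=0
    D->A: in-degree(A)=0, level(A)=1, enqueue
    D->B: in-degree(B)=0, level(B)=1, enqueue
  process A: level=1
    A->E: in-degree(E)=1, level(E)>=2
  process B: level=1
    B->C: in-degree(C)=0, level(C)=2, enqueue
  process C: level=2
    C->E: in-degree(E)=0, level(E)=3, enqueue
  process E: level=3
All levels: A:1, B:1, C:2, D:0, E:3
level(C) = 2

Answer: 2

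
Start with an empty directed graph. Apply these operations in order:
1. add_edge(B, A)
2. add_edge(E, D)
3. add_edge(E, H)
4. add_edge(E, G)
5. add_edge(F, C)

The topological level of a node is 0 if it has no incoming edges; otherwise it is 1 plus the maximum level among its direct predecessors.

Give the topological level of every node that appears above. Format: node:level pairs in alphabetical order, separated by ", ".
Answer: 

Answer: A:1, B:0, C:1, D:1, E:0, F:0, G:1, H:1

Derivation:
Op 1: add_edge(B, A). Edges now: 1
Op 2: add_edge(E, D). Edges now: 2
Op 3: add_edge(E, H). Edges now: 3
Op 4: add_edge(E, G). Edges now: 4
Op 5: add_edge(F, C). Edges now: 5
Compute levels (Kahn BFS):
  sources (in-degree 0): B, E, F
  process B: level=0
    B->A: in-degree(A)=0, level(A)=1, enqueue
  process E: level=0
    E->D: in-degree(D)=0, level(D)=1, enqueue
    E->G: in-degree(G)=0, level(G)=1, enqueue
    E->H: in-degree(H)=0, level(H)=1, enqueue
  process F: level=0
    F->C: in-degree(C)=0, level(C)=1, enqueue
  process A: level=1
  process D: level=1
  process G: level=1
  process H: level=1
  process C: level=1
All levels: A:1, B:0, C:1, D:1, E:0, F:0, G:1, H:1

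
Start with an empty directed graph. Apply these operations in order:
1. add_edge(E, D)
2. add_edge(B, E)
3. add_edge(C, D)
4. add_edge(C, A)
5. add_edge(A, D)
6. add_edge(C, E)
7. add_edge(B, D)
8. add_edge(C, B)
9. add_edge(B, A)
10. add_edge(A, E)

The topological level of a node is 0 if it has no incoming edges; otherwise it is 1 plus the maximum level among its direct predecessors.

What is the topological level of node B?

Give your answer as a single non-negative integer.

Op 1: add_edge(E, D). Edges now: 1
Op 2: add_edge(B, E). Edges now: 2
Op 3: add_edge(C, D). Edges now: 3
Op 4: add_edge(C, A). Edges now: 4
Op 5: add_edge(A, D). Edges now: 5
Op 6: add_edge(C, E). Edges now: 6
Op 7: add_edge(B, D). Edges now: 7
Op 8: add_edge(C, B). Edges now: 8
Op 9: add_edge(B, A). Edges now: 9
Op 10: add_edge(A, E). Edges now: 10
Compute levels (Kahn BFS):
  sources (in-degree 0): C
  process C: level=0
    C->A: in-degree(A)=1, level(A)>=1
    C->B: in-degree(B)=0, level(B)=1, enqueue
    C->D: in-degree(D)=3, level(D)>=1
    C->E: in-degree(E)=2, level(E)>=1
  process B: level=1
    B->A: in-degree(A)=0, level(A)=2, enqueue
    B->D: in-degree(D)=2, level(D)>=2
    B->E: in-degree(E)=1, level(E)>=2
  process A: level=2
    A->D: in-degree(D)=1, level(D)>=3
    A->E: in-degree(E)=0, level(E)=3, enqueue
  process E: level=3
    E->D: in-degree(D)=0, level(D)=4, enqueue
  process D: level=4
All levels: A:2, B:1, C:0, D:4, E:3
level(B) = 1

Answer: 1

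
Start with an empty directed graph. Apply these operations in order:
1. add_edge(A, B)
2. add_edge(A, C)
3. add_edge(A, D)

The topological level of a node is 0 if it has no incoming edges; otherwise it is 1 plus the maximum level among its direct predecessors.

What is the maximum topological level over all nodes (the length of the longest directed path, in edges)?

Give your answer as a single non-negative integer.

Op 1: add_edge(A, B). Edges now: 1
Op 2: add_edge(A, C). Edges now: 2
Op 3: add_edge(A, D). Edges now: 3
Compute levels (Kahn BFS):
  sources (in-degree 0): A
  process A: level=0
    A->B: in-degree(B)=0, level(B)=1, enqueue
    A->C: in-degree(C)=0, level(C)=1, enqueue
    A->D: in-degree(D)=0, level(D)=1, enqueue
  process B: level=1
  process C: level=1
  process D: level=1
All levels: A:0, B:1, C:1, D:1
max level = 1

Answer: 1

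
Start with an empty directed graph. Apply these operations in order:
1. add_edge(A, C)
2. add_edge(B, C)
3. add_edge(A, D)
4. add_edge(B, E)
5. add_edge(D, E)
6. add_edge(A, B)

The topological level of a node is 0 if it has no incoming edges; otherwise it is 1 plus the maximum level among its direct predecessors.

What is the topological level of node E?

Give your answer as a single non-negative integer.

Answer: 2

Derivation:
Op 1: add_edge(A, C). Edges now: 1
Op 2: add_edge(B, C). Edges now: 2
Op 3: add_edge(A, D). Edges now: 3
Op 4: add_edge(B, E). Edges now: 4
Op 5: add_edge(D, E). Edges now: 5
Op 6: add_edge(A, B). Edges now: 6
Compute levels (Kahn BFS):
  sources (in-degree 0): A
  process A: level=0
    A->B: in-degree(B)=0, level(B)=1, enqueue
    A->C: in-degree(C)=1, level(C)>=1
    A->D: in-degree(D)=0, level(D)=1, enqueue
  process B: level=1
    B->C: in-degree(C)=0, level(C)=2, enqueue
    B->E: in-degree(E)=1, level(E)>=2
  process D: level=1
    D->E: in-degree(E)=0, level(E)=2, enqueue
  process C: level=2
  process E: level=2
All levels: A:0, B:1, C:2, D:1, E:2
level(E) = 2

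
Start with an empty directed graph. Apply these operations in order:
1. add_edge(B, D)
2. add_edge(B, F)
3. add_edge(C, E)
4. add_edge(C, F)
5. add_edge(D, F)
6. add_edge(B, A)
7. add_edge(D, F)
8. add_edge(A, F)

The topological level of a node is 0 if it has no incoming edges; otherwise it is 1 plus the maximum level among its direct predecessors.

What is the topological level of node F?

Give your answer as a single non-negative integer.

Op 1: add_edge(B, D). Edges now: 1
Op 2: add_edge(B, F). Edges now: 2
Op 3: add_edge(C, E). Edges now: 3
Op 4: add_edge(C, F). Edges now: 4
Op 5: add_edge(D, F). Edges now: 5
Op 6: add_edge(B, A). Edges now: 6
Op 7: add_edge(D, F) (duplicate, no change). Edges now: 6
Op 8: add_edge(A, F). Edges now: 7
Compute levels (Kahn BFS):
  sources (in-degree 0): B, C
  process B: level=0
    B->A: in-degree(A)=0, level(A)=1, enqueue
    B->D: in-degree(D)=0, level(D)=1, enqueue
    B->F: in-degree(F)=3, level(F)>=1
  process C: level=0
    C->E: in-degree(E)=0, level(E)=1, enqueue
    C->F: in-degree(F)=2, level(F)>=1
  process A: level=1
    A->F: in-degree(F)=1, level(F)>=2
  process D: level=1
    D->F: in-degree(F)=0, level(F)=2, enqueue
  process E: level=1
  process F: level=2
All levels: A:1, B:0, C:0, D:1, E:1, F:2
level(F) = 2

Answer: 2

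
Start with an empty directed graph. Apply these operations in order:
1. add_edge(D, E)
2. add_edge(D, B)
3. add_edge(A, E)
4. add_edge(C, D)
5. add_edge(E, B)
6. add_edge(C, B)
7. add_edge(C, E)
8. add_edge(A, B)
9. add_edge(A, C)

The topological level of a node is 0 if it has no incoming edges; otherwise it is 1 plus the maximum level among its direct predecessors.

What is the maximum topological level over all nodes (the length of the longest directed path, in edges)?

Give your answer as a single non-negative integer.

Op 1: add_edge(D, E). Edges now: 1
Op 2: add_edge(D, B). Edges now: 2
Op 3: add_edge(A, E). Edges now: 3
Op 4: add_edge(C, D). Edges now: 4
Op 5: add_edge(E, B). Edges now: 5
Op 6: add_edge(C, B). Edges now: 6
Op 7: add_edge(C, E). Edges now: 7
Op 8: add_edge(A, B). Edges now: 8
Op 9: add_edge(A, C). Edges now: 9
Compute levels (Kahn BFS):
  sources (in-degree 0): A
  process A: level=0
    A->B: in-degree(B)=3, level(B)>=1
    A->C: in-degree(C)=0, level(C)=1, enqueue
    A->E: in-degree(E)=2, level(E)>=1
  process C: level=1
    C->B: in-degree(B)=2, level(B)>=2
    C->D: in-degree(D)=0, level(D)=2, enqueue
    C->E: in-degree(E)=1, level(E)>=2
  process D: level=2
    D->B: in-degree(B)=1, level(B)>=3
    D->E: in-degree(E)=0, level(E)=3, enqueue
  process E: level=3
    E->B: in-degree(B)=0, level(B)=4, enqueue
  process B: level=4
All levels: A:0, B:4, C:1, D:2, E:3
max level = 4

Answer: 4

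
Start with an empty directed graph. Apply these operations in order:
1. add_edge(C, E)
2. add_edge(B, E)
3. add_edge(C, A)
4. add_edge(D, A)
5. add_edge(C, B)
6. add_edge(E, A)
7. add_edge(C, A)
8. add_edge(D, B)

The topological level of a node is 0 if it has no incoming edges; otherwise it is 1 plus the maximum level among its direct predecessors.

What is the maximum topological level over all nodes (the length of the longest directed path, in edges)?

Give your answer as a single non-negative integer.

Answer: 3

Derivation:
Op 1: add_edge(C, E). Edges now: 1
Op 2: add_edge(B, E). Edges now: 2
Op 3: add_edge(C, A). Edges now: 3
Op 4: add_edge(D, A). Edges now: 4
Op 5: add_edge(C, B). Edges now: 5
Op 6: add_edge(E, A). Edges now: 6
Op 7: add_edge(C, A) (duplicate, no change). Edges now: 6
Op 8: add_edge(D, B). Edges now: 7
Compute levels (Kahn BFS):
  sources (in-degree 0): C, D
  process C: level=0
    C->A: in-degree(A)=2, level(A)>=1
    C->B: in-degree(B)=1, level(B)>=1
    C->E: in-degree(E)=1, level(E)>=1
  process D: level=0
    D->A: in-degree(A)=1, level(A)>=1
    D->B: in-degree(B)=0, level(B)=1, enqueue
  process B: level=1
    B->E: in-degree(E)=0, level(E)=2, enqueue
  process E: level=2
    E->A: in-degree(A)=0, level(A)=3, enqueue
  process A: level=3
All levels: A:3, B:1, C:0, D:0, E:2
max level = 3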